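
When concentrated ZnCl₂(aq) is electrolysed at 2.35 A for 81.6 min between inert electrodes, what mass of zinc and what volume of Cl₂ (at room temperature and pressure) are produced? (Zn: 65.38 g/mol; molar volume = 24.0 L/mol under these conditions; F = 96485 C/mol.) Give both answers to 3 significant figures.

Q = 2.35 × 4896 = 11510 C; n(e⁻) = 11510 / 96485 = 0.1193 mol
Cathode: Zn²⁺ + 2e⁻ → Zn → n(Zn) = 0.1193/2 = 0.05965 mol → 3.90 g
Anode: 2Cl⁻ → Cl₂ + 2e⁻ → n(Cl₂) = 0.1193/2 = 0.05965 mol → 1.43 L

3.90 g Zn; 1.43 L Cl₂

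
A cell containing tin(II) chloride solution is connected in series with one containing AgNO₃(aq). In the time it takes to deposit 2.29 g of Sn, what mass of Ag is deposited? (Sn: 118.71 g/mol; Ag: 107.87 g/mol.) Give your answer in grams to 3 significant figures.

4.16 g

n(Sn) = 2.29 / 118.71 = 0.01929 mol
Sn²⁺ + 2e⁻ → Sn, so n(e⁻) = 2 × 0.01929 = 0.03858 mol
In series, the same 0.03858 mol of electrons flows through the second cell.
Ag⁺ + e⁻ → Ag, so n(Ag) = 0.03858 mol
m(Ag) = 0.03858 × 107.87 = 4.16 g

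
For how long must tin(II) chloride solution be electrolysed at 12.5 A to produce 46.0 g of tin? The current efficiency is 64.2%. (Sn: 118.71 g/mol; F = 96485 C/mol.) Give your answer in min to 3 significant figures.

n(Sn) = 46.0 / 118.71 = 0.3875 mol
Sn²⁺ + 2e⁻ → Sn, so n(e⁻) = 2 × 0.3875 = 0.7750 mol
Q = 0.7750 × 96485 / 0.642 = 1.165×10^5 C
t = Q / I = 1.165×10^5 / 12.5 = 9320 s = 155 min

155 min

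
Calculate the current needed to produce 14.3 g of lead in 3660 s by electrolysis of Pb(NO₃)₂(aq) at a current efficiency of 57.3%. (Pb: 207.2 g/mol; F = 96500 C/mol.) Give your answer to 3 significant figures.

6.35 A

n(Pb) = 14.3 / 207.2 = 0.06902 mol
Pb²⁺ + 2e⁻ → Pb, so n(e⁻) = 2 × 0.06902 = 0.1380 mol
Q = 0.1380 × 96500 / 0.573 = 23240 C
I = Q / t = 23240 / 3660 s = 6.35 A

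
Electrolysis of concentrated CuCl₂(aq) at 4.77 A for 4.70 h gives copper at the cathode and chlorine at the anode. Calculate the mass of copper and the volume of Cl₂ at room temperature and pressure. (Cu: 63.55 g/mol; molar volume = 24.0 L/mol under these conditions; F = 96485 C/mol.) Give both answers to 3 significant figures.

26.6 g Cu; 10.0 L Cl₂

Q = 4.77 × 16920 = 80710 C; n(e⁻) = 80710 / 96485 = 0.8365 mol
Cathode: Cu²⁺ + 2e⁻ → Cu → n(Cu) = 0.8365/2 = 0.4183 mol → 26.6 g
Anode: 2Cl⁻ → Cl₂ + 2e⁻ → n(Cl₂) = 0.8365/2 = 0.4183 mol → 10.0 L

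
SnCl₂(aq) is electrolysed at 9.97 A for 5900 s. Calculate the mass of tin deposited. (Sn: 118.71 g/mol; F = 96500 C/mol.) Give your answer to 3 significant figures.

36.2 g

Charge passed = 9.97 × 5900 = 58820 C
n(e⁻) = Q/F = 58820/96500 = 0.6095 mol
Sn²⁺ + 2e⁻ → Sn, so n(Sn) = 0.6095 / 2 = 0.3048 mol
m = 0.3048 × 118.71 = 36.2 g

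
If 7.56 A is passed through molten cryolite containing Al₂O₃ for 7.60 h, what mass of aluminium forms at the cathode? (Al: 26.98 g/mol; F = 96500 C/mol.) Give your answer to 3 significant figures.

19.3 g

Q = 7.56 A × 27360 s = 2.068×10^5 C
n(e⁻) = Q/F = 2.068×10^5/96500 = 2.143 mol
Al³⁺ + 3e⁻ → Al, so n(Al) = 2.143 / 3 = 0.7143 mol
m = 0.7143 × 26.98 = 19.3 g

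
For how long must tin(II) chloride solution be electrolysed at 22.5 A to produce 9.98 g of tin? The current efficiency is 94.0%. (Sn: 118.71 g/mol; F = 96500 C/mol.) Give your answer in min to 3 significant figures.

12.8 min

n(Sn) = 9.98 / 118.71 = 0.08407 mol
Sn²⁺ + 2e⁻ → Sn, so n(e⁻) = 2 × 0.08407 = 0.1681 mol
Q = 0.1681 × 96500 / 0.940 = 17260 C
t = Q / I = 17260 / 22.5 = 767.1 s = 12.8 min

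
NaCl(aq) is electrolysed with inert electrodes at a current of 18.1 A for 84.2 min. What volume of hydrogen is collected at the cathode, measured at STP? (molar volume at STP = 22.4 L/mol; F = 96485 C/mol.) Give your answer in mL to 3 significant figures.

Q = 18.1 A × 5052 s = 91440 C
n(e⁻) = 91440 / 96485 = 0.9477 mol
2H⁺ + 2e⁻ → H₂, so n(H₂) = 0.9477 / 2 = 0.4739 mol
V = 0.4739 × 22.4 = 10.62 L
= 10600 mL

10600 mL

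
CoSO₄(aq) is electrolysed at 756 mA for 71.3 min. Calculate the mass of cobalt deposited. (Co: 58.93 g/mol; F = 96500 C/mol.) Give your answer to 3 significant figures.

Charge passed = 0.756 × 4278 = 3234 C
n(e⁻) = 3234 / 96500 = 0.03351 mol
Co²⁺ + 2e⁻ → Co, so n(Co) = 0.03351 / 2 = 0.01676 mol
m = 0.01676 × 58.93 = 0.988 g

0.988 g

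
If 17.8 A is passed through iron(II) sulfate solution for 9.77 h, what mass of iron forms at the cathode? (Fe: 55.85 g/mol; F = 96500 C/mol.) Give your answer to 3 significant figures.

181 g

Q = 17.8 A × 35172 s = 6.261×10^5 C
n(e⁻) = Q/F = 6.261×10^5/96500 = 6.488 mol
Fe²⁺ + 2e⁻ → Fe, so n(Fe) = 6.488 / 2 = 3.244 mol
m = 3.244 × 55.85 = 181 g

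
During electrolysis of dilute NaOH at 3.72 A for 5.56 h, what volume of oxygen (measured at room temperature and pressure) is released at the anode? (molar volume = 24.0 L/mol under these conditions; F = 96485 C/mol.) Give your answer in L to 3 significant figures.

4.63 L

Q = 3.72 A × 20016 s = 74460 C
n(e⁻) = Q/F = 74460/96485 = 0.7717 mol
2H₂O → O₂ + 4H⁺ + 4e⁻, so n(O₂) = 0.7717 / 4 = 0.1929 mol
V = 0.1929 × 24.0 = 4.630 L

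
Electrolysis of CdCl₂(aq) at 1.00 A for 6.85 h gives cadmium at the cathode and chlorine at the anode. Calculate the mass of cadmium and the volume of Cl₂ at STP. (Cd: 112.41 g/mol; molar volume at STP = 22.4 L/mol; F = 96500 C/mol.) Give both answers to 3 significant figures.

14.4 g Cd; 2.86 L Cl₂

Q = 1.00 × 24660 = 24660 C; n(e⁻) = 24660 / 96500 = 0.2555 mol
Cathode: Cd²⁺ + 2e⁻ → Cd → n(Cd) = 0.2555/2 = 0.1278 mol → 14.4 g
Anode: 2Cl⁻ → Cl₂ + 2e⁻ → n(Cl₂) = 0.2555/2 = 0.1278 mol → 2.86 L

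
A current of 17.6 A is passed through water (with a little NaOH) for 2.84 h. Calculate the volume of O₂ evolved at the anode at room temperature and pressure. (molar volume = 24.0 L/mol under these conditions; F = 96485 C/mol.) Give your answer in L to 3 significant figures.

11.2 L

Charge passed = 17.6 × 10224 = 1.799×10^5 C
n(e⁻) = 1.799×10^5 / 96485 = 1.865 mol
2H₂O → O₂ + 4H⁺ + 4e⁻, so n(O₂) = 1.865 / 4 = 0.4663 mol
V = 0.4663 × 24.0 = 11.19 L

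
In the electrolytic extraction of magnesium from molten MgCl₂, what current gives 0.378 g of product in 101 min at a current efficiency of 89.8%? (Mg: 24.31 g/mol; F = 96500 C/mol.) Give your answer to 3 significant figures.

0.551 A

n(Mg) = 0.378 / 24.31 = 0.01555 mol
Mg²⁺ + 2e⁻ → Mg, so n(e⁻) = 2 × 0.01555 = 0.03110 mol
Q = 0.03110 × 96500 / 0.898 = 3342 C
I = Q / t = 3342 / 6060 s = 0.551 A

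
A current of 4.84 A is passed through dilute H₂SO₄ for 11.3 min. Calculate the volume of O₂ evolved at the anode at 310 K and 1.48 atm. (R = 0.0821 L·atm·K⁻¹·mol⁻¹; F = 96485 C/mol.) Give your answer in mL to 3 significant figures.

Q = It = 4.84 × 678 = 3282 C
Moles of electrons = 3282 / 96485 = 0.03402 mol
2H₂O → O₂ + 4H⁺ + 4e⁻, so n(O₂) = 0.03402 / 4 = 0.008505 mol
V = nRT/P = 0.008505 × 0.0821 × 310 / 1.48 = 0.1463 L
= 146 mL

146 mL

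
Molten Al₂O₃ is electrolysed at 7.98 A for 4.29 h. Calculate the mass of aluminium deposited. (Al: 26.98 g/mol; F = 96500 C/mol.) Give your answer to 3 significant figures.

11.5 g

Q = 7.98 A × 15444 s = 1.232×10^5 C
Moles of electrons = 1.232×10^5 / 96500 = 1.277 mol
Al³⁺ + 3e⁻ → Al, so n(Al) = 1.277 / 3 = 0.4257 mol
m = 0.4257 × 26.98 = 11.5 g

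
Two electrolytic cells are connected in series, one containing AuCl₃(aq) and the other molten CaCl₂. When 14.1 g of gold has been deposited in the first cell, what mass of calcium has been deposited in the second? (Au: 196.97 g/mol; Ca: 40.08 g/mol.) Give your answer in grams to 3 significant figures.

n(Au) = 14.1 / 196.97 = 0.07158 mol
Au³⁺ + 3e⁻ → Au, so n(e⁻) = 3 × 0.07158 = 0.2147 mol
Same current for the same time ⇒ same n(e⁻) = 0.2147 mol in both cells.
Ca²⁺ + 2e⁻ → Ca, so n(Ca) = 0.2147 / 2 = 0.1074 mol
m(Ca) = 0.1074 × 40.08 = 4.30 g

4.30 g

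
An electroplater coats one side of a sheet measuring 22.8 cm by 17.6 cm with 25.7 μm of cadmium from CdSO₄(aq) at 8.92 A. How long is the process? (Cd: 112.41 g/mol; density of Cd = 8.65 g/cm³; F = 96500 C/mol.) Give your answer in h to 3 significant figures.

Plated area = 22.8 × 17.6 = 401.3 cm²
Volume = 401.3 × 25.7×10⁻⁴ cm = 1.031 cm³
m(Cd) = 1.031 × 8.65 = 8.918 g
n(Cd) = 8.918 / 112.41 = 0.07933 mol; n(e⁻) = 2 × 0.07933 = 0.1587 mol
Q = 0.1587 × 96500 = 15310 C
t = 15310 / 8.92 = 1716 s = 0.477 h

0.477 h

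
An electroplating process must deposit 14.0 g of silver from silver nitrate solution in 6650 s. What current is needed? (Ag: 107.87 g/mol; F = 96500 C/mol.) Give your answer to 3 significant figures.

1.88 A

n(Ag) = 14.0 / 107.87 = 0.1298 mol
Ag⁺ + e⁻ → Ag, so n(e⁻) = 0.1298 mol
Q = 0.1298 × 96500 = 12530 C
I = Q / t = 12530 / 6650 s = 1.88 A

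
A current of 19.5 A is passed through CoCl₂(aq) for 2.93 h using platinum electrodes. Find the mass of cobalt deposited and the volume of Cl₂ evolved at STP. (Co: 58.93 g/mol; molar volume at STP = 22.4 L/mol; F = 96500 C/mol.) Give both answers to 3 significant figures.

Q = 19.5 × 10548 = 2.057×10^5 C; n(e⁻) = 2.057×10^5 / 96500 = 2.132 mol
Cathode: Co²⁺ + 2e⁻ → Co → n(Co) = 2.132/2 = 1.066 mol → 62.8 g
Anode: 2Cl⁻ → Cl₂ + 2e⁻ → n(Cl₂) = 2.132/2 = 1.066 mol → 23.9 L

62.8 g Co; 23.9 L Cl₂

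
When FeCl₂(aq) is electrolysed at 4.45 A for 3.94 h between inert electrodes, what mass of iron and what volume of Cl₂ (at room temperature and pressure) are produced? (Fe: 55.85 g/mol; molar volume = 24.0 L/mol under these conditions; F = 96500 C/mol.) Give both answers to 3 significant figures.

18.3 g Fe; 7.85 L Cl₂

Q = 4.45 × 14184 = 63120 C; n(e⁻) = 63120 / 96500 = 0.6541 mol
Cathode: Fe²⁺ + 2e⁻ → Fe → n(Fe) = 0.6541/2 = 0.3271 mol → 18.3 g
Anode: 2Cl⁻ → Cl₂ + 2e⁻ → n(Cl₂) = 0.6541/2 = 0.3271 mol → 7.85 L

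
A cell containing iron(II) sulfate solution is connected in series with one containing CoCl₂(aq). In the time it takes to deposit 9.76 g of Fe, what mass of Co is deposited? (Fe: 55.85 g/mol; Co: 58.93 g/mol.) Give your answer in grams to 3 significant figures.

n(Fe) = 9.76 / 55.85 = 0.1748 mol
Fe²⁺ + 2e⁻ → Fe, so n(e⁻) = 2 × 0.1748 = 0.3496 mol
Same current for the same time ⇒ same n(e⁻) = 0.3496 mol in both cells.
Co²⁺ + 2e⁻ → Co, so n(Co) = 0.3496 / 2 = 0.1748 mol
m(Co) = 0.1748 × 58.93 = 10.3 g

10.3 g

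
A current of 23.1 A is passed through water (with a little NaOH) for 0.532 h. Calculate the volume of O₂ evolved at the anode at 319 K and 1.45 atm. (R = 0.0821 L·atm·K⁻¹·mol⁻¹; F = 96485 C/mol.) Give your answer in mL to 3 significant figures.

2070 mL

Q = 23.1 A × 1915.2 s = 44240 C
n(e⁻) = 44240 / 96485 = 0.4585 mol
2H₂O → O₂ + 4H⁺ + 4e⁻, so n(O₂) = 0.4585 / 4 = 0.1146 mol
V = nRT/P = 0.1146 × 0.0821 × 319 / 1.45 = 2.070 L
= 2070 mL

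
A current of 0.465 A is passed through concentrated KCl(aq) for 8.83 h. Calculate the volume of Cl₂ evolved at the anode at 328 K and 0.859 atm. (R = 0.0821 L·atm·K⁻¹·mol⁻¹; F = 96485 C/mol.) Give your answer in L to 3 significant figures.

Charge passed = 0.465 × 31788 = 14780 C
n(e⁻) = 14780 / 96485 = 0.1532 mol
2Cl⁻ → Cl₂ + 2e⁻, so n(Cl₂) = 0.1532 / 2 = 0.07660 mol
V = nRT/P = 0.07660 × 0.0821 × 328 / 0.859 = 2.401 L

2.40 L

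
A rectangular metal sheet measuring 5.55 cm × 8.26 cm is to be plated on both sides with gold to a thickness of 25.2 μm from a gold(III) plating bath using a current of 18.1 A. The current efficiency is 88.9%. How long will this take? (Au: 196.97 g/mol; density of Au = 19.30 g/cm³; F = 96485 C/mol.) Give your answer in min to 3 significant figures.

6.79 min

Plated area = 2 × 5.55 × 8.26 = 91.69 cm²
Volume = 91.69 × 25.2×10⁻⁴ cm = 0.2311 cm³
m(Au) = 0.2311 × 19.30 = 4.460 g
n(Au) = 4.460 / 196.97 = 0.02264 mol; n(e⁻) = 3 × 0.02264 = 0.06792 mol
Q = 0.06792 × 96485 / 0.889 = 7371 C
t = 7371 / 18.1 = 407.2 s = 6.79 min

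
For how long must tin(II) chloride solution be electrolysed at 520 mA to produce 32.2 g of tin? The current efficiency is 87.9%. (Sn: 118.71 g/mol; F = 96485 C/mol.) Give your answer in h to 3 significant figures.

31.8 h

n(Sn) = 32.2 / 118.71 = 0.2712 mol
Sn²⁺ + 2e⁻ → Sn, so n(e⁻) = 2 × 0.2712 = 0.5424 mol
Q = 0.5424 × 96485 / 0.879 = 59540 C
t = Q / I = 59540 / 0.520 = 1.145×10^5 s = 31.8 h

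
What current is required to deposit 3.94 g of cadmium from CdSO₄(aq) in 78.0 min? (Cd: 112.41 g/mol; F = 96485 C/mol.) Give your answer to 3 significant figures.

1.45 A

n(Cd) = 3.94 / 112.41 = 0.03505 mol
Cd²⁺ + 2e⁻ → Cd, so n(e⁻) = 2 × 0.03505 = 0.07010 mol
Q = 0.07010 × 96485 = 6764 C
I = Q / t = 6764 / 4680 s = 1.45 A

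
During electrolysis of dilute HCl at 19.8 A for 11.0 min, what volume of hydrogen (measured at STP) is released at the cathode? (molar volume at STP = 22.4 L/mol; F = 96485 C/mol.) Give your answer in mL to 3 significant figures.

Q = It = 19.8 × 660 = 13070 C
n(e⁻) = Q/F = 13070/96485 = 0.1355 mol
2H⁺ + 2e⁻ → H₂, so n(H₂) = 0.1355 / 2 = 0.06775 mol
V = 0.06775 × 22.4 = 1.518 L
= 1520 mL

1520 mL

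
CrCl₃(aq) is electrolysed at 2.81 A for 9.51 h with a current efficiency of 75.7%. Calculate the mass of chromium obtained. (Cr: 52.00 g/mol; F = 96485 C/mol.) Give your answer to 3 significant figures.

Q = 2.81 × 34236 = 96200 C
n(e⁻) = 96200 / 96485 = 0.9970 mol
Cr³⁺ + 3e⁻ → Cr, so theoretical m(Cr) = 0.3323 × 52.00 = 17.28 g
Actual mass = 75.7% × 17.28 = 13.1 g

13.1 g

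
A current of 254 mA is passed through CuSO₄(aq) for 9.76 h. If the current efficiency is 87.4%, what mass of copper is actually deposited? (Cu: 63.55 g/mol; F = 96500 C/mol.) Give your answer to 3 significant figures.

Q = 0.254 × 35136 = 8925 C
n(e⁻) = 8925 / 96500 = 0.09249 mol
Cu²⁺ + 2e⁻ → Cu, so theoretical m(Cu) = 0.04625 × 63.55 = 2.939 g
Actual mass = 87.4% × 2.939 = 2.57 g

2.57 g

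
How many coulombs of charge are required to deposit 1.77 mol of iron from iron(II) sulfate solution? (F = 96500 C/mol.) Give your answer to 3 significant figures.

3.42×10^5 C

Fe²⁺ + 2e⁻ → Fe, so n(e⁻) = 2 × 1.77 = 3.540 mol
Q = 3.540 × 96500 = 3.416×10^5 C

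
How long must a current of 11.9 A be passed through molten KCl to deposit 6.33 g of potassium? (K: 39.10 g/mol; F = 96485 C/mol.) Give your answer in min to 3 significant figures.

n(K) = 6.33 / 39.10 = 0.1619 mol
K⁺ + e⁻ → K, so n(e⁻) = 0.1619 mol
Q = 0.1619 × 96485 = 15620 C
t = Q / I = 15620 / 11.9 = 1313 s = 21.9 min

21.9 min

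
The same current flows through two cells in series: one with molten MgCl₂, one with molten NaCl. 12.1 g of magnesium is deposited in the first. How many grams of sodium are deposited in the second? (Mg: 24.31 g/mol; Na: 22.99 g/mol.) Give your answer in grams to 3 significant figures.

22.9 g

n(Mg) = 12.1 / 24.31 = 0.4977 mol
Mg²⁺ + 2e⁻ → Mg, so n(e⁻) = 2 × 0.4977 = 0.9954 mol
Same current for the same time ⇒ same n(e⁻) = 0.9954 mol in both cells.
Na⁺ + e⁻ → Na, so n(Na) = 0.9954 mol
m(Na) = 0.9954 × 22.99 = 22.9 g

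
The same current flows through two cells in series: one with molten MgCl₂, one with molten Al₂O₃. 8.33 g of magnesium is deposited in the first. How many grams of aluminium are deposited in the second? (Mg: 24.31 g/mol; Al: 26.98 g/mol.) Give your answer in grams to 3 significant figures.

6.16 g

n(Mg) = 8.33 / 24.31 = 0.3427 mol
Mg²⁺ + 2e⁻ → Mg, so n(e⁻) = 2 × 0.3427 = 0.6854 mol
The cells are in series, so the same charge (and hence the same n(e⁻) = 0.6854 mol) passes through both.
Al³⁺ + 3e⁻ → Al, so n(Al) = 0.6854 / 3 = 0.2285 mol
m(Al) = 0.2285 × 26.98 = 6.16 g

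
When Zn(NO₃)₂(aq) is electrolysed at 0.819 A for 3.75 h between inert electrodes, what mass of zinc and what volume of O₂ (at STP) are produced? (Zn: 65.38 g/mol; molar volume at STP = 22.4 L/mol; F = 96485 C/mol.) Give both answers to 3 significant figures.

Q = 0.819 × 13500 = 11060 C; n(e⁻) = 11060 / 96485 = 0.1146 mol
Cathode: Zn²⁺ + 2e⁻ → Zn → n(Zn) = 0.1146/2 = 0.05730 mol → 3.75 g
Anode: 2H₂O → O₂ + 4H⁺ + 4e⁻ → n(O₂) = 0.1146/4 = 0.02865 mol → 0.642 L

3.75 g Zn; 0.642 L O₂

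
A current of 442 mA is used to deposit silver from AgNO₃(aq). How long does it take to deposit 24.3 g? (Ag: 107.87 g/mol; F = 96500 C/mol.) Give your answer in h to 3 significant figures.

13.7 h

n(Ag) = 24.3 / 107.87 = 0.2253 mol
Ag⁺ + e⁻ → Ag, so n(e⁻) = 0.2253 mol
Q = 0.2253 × 96500 = 21740 C
t = Q / I = 21740 / 0.442 = 49190 s = 13.7 h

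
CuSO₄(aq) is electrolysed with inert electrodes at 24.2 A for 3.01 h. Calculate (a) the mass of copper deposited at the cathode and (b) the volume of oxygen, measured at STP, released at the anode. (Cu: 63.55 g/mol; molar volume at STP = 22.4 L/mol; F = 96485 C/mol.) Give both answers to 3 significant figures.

86.4 g Cu; 15.2 L O₂

Q = 24.2 × 10836 = 2.622×10^5 C; n(e⁻) = 2.622×10^5 / 96485 = 2.718 mol
Cathode: Cu²⁺ + 2e⁻ → Cu → n(Cu) = 2.718/2 = 1.359 mol → 86.4 g
Anode: 2H₂O → O₂ + 4H⁺ + 4e⁻ → n(O₂) = 2.718/4 = 0.6795 mol → 15.2 L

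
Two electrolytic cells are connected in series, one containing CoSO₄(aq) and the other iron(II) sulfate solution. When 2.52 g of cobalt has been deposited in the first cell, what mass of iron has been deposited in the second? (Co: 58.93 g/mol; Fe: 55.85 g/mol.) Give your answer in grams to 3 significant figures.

n(Co) = 2.52 / 58.93 = 0.04276 mol
Co²⁺ + 2e⁻ → Co, so n(e⁻) = 2 × 0.04276 = 0.08552 mol
The cells are in series, so the same charge (and hence the same n(e⁻) = 0.08552 mol) passes through both.
Fe²⁺ + 2e⁻ → Fe, so n(Fe) = 0.08552 / 2 = 0.04276 mol
m(Fe) = 0.04276 × 55.85 = 2.39 g

2.39 g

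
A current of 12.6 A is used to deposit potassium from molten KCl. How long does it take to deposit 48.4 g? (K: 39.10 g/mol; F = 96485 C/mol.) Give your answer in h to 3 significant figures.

n(K) = 48.4 / 39.10 = 1.238 mol
K⁺ + e⁻ → K, so n(e⁻) = 1.238 mol
Q = 1.238 × 96485 = 1.194×10^5 C
t = Q / I = 1.194×10^5 / 12.6 = 9476 s = 2.63 h

2.63 h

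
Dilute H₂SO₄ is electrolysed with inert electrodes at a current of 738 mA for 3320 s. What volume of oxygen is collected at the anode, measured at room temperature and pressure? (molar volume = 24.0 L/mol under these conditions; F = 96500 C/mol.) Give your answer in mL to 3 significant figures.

Q = 0.738 A × 3320 s = 2450 C
Moles of electrons = 2450 / 96500 = 0.02539 mol
2H₂O → O₂ + 4H⁺ + 4e⁻, so n(O₂) = 0.02539 / 4 = 0.006348 mol
V = 0.006348 × 24.0 = 0.1524 L
= 152 mL

152 mL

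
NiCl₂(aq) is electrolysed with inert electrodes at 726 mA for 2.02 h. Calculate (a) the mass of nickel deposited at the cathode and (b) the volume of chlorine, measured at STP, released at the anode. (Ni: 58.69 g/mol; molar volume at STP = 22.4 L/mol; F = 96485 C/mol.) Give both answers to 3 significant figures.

1.61 g Ni; 0.613 L Cl₂

Q = 0.726 × 7272 = 5279 C; n(e⁻) = 5279 / 96485 = 0.05471 mol
Cathode: Ni²⁺ + 2e⁻ → Ni → n(Ni) = 0.05471/2 = 0.02736 mol → 1.61 g
Anode: 2Cl⁻ → Cl₂ + 2e⁻ → n(Cl₂) = 0.05471/2 = 0.02736 mol → 0.613 L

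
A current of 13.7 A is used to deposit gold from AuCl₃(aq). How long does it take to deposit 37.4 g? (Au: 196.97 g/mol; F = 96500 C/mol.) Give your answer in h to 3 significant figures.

n(Au) = 37.4 / 196.97 = 0.1899 mol
Au³⁺ + 3e⁻ → Au, so n(e⁻) = 3 × 0.1899 = 0.5697 mol
Q = 0.5697 × 96500 = 54980 C
t = Q / I = 54980 / 13.7 = 4013 s = 1.11 h

1.11 h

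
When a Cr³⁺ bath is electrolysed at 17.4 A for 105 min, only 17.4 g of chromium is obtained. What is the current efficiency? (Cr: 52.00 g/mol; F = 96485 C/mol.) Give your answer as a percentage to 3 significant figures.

88.4%

Q = 17.4 × 6300 = 1.096×10^5 C
n(e⁻) = 1.096×10^5 / 96485 = 1.136 mol
Cr³⁺ + 3e⁻ → Cr, so theoretical n(Cr) = 0.3787 mol → 19.69 g
Efficiency = 17.4 / 19.69 = 0.8837 = 88.4%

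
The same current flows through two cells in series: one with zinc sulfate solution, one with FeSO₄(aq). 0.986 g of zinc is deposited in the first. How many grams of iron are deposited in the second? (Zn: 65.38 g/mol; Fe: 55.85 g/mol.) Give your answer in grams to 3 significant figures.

0.842 g

n(Zn) = 0.986 / 65.38 = 0.01508 mol
Zn²⁺ + 2e⁻ → Zn, so n(e⁻) = 2 × 0.01508 = 0.03016 mol
Since the cells are in series, n(e⁻) in the Fe cell is also 0.03016 mol.
Fe²⁺ + 2e⁻ → Fe, so n(Fe) = 0.03016 / 2 = 0.01508 mol
m(Fe) = 0.01508 × 55.85 = 0.842 g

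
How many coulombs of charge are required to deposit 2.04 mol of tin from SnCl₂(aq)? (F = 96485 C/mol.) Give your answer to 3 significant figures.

3.94×10^5 C

Sn²⁺ + 2e⁻ → Sn, so n(e⁻) = 2 × 2.04 = 4.080 mol
Q = 4.080 × 96485 = 3.937×10^5 C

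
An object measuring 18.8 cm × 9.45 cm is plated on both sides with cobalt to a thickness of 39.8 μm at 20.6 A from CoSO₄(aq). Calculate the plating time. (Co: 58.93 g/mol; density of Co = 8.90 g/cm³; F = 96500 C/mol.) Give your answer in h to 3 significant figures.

Plated area = 2 × 18.8 × 9.45 = 355.3 cm²
Volume = 355.3 × 39.8×10⁻⁴ cm = 1.414 cm³
m(Co) = 1.414 × 8.90 = 12.58 g
n(Co) = 12.58 / 58.93 = 0.2135 mol; n(e⁻) = 2 × 0.2135 = 0.4270 mol
Q = 0.4270 × 96500 = 41210 C
t = 41210 / 20.6 = 2000 s = 0.556 h

0.556 h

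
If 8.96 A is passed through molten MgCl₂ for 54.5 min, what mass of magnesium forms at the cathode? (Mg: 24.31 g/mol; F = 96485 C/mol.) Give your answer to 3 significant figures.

3.69 g

Q = 8.96 A × 3270 s = 29300 C
n(e⁻) = 29300 / 96485 = 0.3037 mol
Mg²⁺ + 2e⁻ → Mg, so n(Mg) = 0.3037 / 2 = 0.1519 mol
m = 0.1519 × 24.31 = 3.69 g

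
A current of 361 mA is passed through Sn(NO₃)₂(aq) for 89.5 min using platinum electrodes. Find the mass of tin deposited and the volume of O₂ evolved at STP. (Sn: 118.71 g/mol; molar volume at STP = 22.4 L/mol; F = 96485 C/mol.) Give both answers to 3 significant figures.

1.19 g Sn; 0.113 L O₂

Q = 0.361 × 5370 = 1939 C; n(e⁻) = 1939 / 96485 = 0.02010 mol
Cathode: Sn²⁺ + 2e⁻ → Sn → n(Sn) = 0.02010/2 = 0.01005 mol → 1.19 g
Anode: 2H₂O → O₂ + 4H⁺ + 4e⁻ → n(O₂) = 0.02010/4 = 0.005025 mol → 0.113 L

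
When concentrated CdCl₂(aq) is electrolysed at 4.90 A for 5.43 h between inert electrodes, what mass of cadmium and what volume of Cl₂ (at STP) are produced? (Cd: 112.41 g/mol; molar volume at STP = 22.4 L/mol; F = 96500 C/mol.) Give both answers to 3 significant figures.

55.8 g Cd; 11.1 L Cl₂

Q = 4.90 × 19548 = 95790 C; n(e⁻) = 95790 / 96500 = 0.9926 mol
Cathode: Cd²⁺ + 2e⁻ → Cd → n(Cd) = 0.9926/2 = 0.4963 mol → 55.8 g
Anode: 2Cl⁻ → Cl₂ + 2e⁻ → n(Cl₂) = 0.9926/2 = 0.4963 mol → 11.1 L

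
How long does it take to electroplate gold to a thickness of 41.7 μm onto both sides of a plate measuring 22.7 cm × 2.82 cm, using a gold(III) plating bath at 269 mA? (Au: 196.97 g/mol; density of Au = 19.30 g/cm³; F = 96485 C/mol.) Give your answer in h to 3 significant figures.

Plated area = 2 × 22.7 × 2.82 = 128.0 cm²
Volume = 128.0 × 41.7×10⁻⁴ cm = 0.5338 cm³
m(Au) = 0.5338 × 19.30 = 10.30 g
n(Au) = 10.30 / 196.97 = 0.05229 mol; n(e⁻) = 3 × 0.05229 = 0.1569 mol
Q = 0.1569 × 96485 = 15140 C
t = 15140 / 0.269 = 56280 s = 15.6 h

15.6 h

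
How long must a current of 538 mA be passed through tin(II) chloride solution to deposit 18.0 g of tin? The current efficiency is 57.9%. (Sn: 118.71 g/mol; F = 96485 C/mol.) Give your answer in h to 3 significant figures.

n(Sn) = 18.0 / 118.71 = 0.1516 mol
Sn²⁺ + 2e⁻ → Sn, so n(e⁻) = 2 × 0.1516 = 0.3032 mol
Q = 0.3032 × 96485 / 0.579 = 50530 C
t = Q / I = 50530 / 0.538 = 93920 s = 26.1 h

26.1 h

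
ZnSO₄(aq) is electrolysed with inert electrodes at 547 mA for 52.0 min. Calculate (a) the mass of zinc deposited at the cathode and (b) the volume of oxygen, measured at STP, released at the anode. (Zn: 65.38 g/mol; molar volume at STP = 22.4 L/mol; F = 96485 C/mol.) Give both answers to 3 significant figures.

Q = 0.547 × 3120 = 1707 C; n(e⁻) = 1707 / 96485 = 0.01769 mol
Cathode: Zn²⁺ + 2e⁻ → Zn → n(Zn) = 0.01769/2 = 0.008845 mol → 0.578 g
Anode: 2H₂O → O₂ + 4H⁺ + 4e⁻ → n(O₂) = 0.01769/4 = 0.004423 mol → 0.0991 L

0.578 g Zn; 0.0991 L O₂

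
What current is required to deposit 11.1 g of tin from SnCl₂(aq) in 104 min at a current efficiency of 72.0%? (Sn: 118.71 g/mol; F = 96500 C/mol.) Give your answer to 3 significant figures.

4.02 A

n(Sn) = 11.1 / 118.71 = 0.09351 mol
Sn²⁺ + 2e⁻ → Sn, so n(e⁻) = 2 × 0.09351 = 0.1870 mol
Q = 0.1870 × 96500 / 0.720 = 25060 C
I = Q / t = 25060 / 6240 s = 4.02 A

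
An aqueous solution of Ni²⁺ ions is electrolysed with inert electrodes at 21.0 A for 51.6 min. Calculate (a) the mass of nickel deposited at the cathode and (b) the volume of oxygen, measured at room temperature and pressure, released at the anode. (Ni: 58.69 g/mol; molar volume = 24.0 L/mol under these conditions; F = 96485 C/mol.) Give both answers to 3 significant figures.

Q = 21.0 × 3096 = 65020 C; n(e⁻) = 65020 / 96485 = 0.6739 mol
Cathode: Ni²⁺ + 2e⁻ → Ni → n(Ni) = 0.6739/2 = 0.3370 mol → 19.8 g
Anode: 2H₂O → O₂ + 4H⁺ + 4e⁻ → n(O₂) = 0.6739/4 = 0.1685 mol → 4.04 L

19.8 g Ni; 4.04 L O₂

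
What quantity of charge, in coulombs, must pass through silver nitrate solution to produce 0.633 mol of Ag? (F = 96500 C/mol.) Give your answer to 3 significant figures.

Ag⁺ + e⁻ → Ag, so n(e⁻) = 1 × 0.633 = 0.6330 mol
Q = 0.6330 × 96500 = 61080 C

61100 C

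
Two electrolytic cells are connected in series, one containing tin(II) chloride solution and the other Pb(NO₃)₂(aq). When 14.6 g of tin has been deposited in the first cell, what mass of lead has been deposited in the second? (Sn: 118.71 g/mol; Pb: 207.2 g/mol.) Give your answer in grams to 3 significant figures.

25.5 g

n(Sn) = 14.6 / 118.71 = 0.1230 mol
Sn²⁺ + 2e⁻ → Sn, so n(e⁻) = 2 × 0.1230 = 0.2460 mol
In series, the same 0.2460 mol of electrons flows through the second cell.
Pb²⁺ + 2e⁻ → Pb, so n(Pb) = 0.2460 / 2 = 0.1230 mol
m(Pb) = 0.1230 × 207.2 = 25.5 g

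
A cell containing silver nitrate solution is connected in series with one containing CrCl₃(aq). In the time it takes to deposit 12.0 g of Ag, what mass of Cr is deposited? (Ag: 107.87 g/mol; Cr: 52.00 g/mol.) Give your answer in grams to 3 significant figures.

n(Ag) = 12.0 / 107.87 = 0.1112 mol
Ag⁺ + e⁻ → Ag, so n(e⁻) = 0.1112 mol
The cells are in series, so the same charge (and hence the same n(e⁻) = 0.1112 mol) passes through both.
Cr³⁺ + 3e⁻ → Cr, so n(Cr) = 0.1112 / 3 = 0.03707 mol
m(Cr) = 0.03707 × 52.00 = 1.93 g

1.93 g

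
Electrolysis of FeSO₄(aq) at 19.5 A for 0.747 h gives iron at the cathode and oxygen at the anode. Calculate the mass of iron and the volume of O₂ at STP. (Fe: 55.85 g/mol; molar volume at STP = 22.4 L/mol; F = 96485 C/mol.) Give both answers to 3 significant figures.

Q = 19.5 × 2689.2 = 52440 C; n(e⁻) = 52440 / 96485 = 0.5435 mol
Cathode: Fe²⁺ + 2e⁻ → Fe → n(Fe) = 0.5435/2 = 0.2718 mol → 15.2 g
Anode: 2H₂O → O₂ + 4H⁺ + 4e⁻ → n(O₂) = 0.5435/4 = 0.1359 mol → 3.04 L

15.2 g Fe; 3.04 L O₂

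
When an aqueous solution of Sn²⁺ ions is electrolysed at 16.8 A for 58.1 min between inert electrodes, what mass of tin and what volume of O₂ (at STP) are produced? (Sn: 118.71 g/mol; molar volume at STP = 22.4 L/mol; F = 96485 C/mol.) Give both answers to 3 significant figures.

36.0 g Sn; 3.40 L O₂

Q = 16.8 × 3486 = 58560 C; n(e⁻) = 58560 / 96485 = 0.6069 mol
Cathode: Sn²⁺ + 2e⁻ → Sn → n(Sn) = 0.6069/2 = 0.3035 mol → 36.0 g
Anode: 2H₂O → O₂ + 4H⁺ + 4e⁻ → n(O₂) = 0.6069/4 = 0.1517 mol → 3.40 L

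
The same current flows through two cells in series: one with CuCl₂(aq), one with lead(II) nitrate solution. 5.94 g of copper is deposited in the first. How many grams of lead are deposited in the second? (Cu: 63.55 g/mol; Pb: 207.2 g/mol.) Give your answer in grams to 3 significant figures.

19.4 g

n(Cu) = 5.94 / 63.55 = 0.09347 mol
Cu²⁺ + 2e⁻ → Cu, so n(e⁻) = 2 × 0.09347 = 0.1869 mol
In series, the same 0.1869 mol of electrons flows through the second cell.
Pb²⁺ + 2e⁻ → Pb, so n(Pb) = 0.1869 / 2 = 0.09345 mol
m(Pb) = 0.09345 × 207.2 = 19.4 g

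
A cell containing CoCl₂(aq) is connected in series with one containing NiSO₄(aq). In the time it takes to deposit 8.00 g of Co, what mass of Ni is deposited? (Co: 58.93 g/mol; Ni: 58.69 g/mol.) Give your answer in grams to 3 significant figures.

7.97 g

n(Co) = 8.00 / 58.93 = 0.1358 mol
Co²⁺ + 2e⁻ → Co, so n(e⁻) = 2 × 0.1358 = 0.2716 mol
Same current for the same time ⇒ same n(e⁻) = 0.2716 mol in both cells.
Ni²⁺ + 2e⁻ → Ni, so n(Ni) = 0.2716 / 2 = 0.1358 mol
m(Ni) = 0.1358 × 58.69 = 7.97 g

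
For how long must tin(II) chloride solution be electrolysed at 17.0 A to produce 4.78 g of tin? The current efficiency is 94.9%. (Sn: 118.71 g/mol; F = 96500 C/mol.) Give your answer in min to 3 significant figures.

8.03 min

n(Sn) = 4.78 / 118.71 = 0.04027 mol
Sn²⁺ + 2e⁻ → Sn, so n(e⁻) = 2 × 0.04027 = 0.08054 mol
Q = 0.08054 × 96500 / 0.949 = 8190 C
t = Q / I = 8190 / 17.0 = 481.8 s = 8.03 min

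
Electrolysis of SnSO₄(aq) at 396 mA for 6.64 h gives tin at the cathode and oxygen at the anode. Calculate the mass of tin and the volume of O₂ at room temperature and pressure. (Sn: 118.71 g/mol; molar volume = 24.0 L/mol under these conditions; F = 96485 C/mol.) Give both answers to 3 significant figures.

Q = 0.396 × 23904 = 9466 C; n(e⁻) = 9466 / 96485 = 0.09811 mol
Cathode: Sn²⁺ + 2e⁻ → Sn → n(Sn) = 0.09811/2 = 0.04906 mol → 5.82 g
Anode: 2H₂O → O₂ + 4H⁺ + 4e⁻ → n(O₂) = 0.09811/4 = 0.02453 mol → 0.589 L

5.82 g Sn; 0.589 L O₂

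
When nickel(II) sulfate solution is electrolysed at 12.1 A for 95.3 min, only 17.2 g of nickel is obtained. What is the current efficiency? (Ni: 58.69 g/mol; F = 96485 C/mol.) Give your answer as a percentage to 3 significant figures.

Q = 12.1 × 5718 = 69190 C
n(e⁻) = 69190 / 96485 = 0.7171 mol
Ni²⁺ + 2e⁻ → Ni, so theoretical n(Ni) = 0.3586 mol → 21.05 g
Efficiency = 17.2 / 21.05 = 0.8171 = 81.7%

81.7%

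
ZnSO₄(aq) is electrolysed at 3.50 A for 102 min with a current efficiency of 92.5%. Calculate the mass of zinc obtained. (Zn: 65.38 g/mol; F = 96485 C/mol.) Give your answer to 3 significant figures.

6.71 g

Q = 3.50 × 6120 = 21420 C
n(e⁻) = 21420 / 96485 = 0.2220 mol
Zn²⁺ + 2e⁻ → Zn, so theoretical m(Zn) = 0.1110 × 65.38 = 7.257 g
Actual mass = 92.5% × 7.257 = 6.71 g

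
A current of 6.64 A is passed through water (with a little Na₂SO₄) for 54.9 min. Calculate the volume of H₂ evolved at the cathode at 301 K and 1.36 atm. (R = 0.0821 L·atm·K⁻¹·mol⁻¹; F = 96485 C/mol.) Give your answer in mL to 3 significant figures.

Q = 6.64 A × 3294 s = 21870 C
Moles of electrons = 21870 / 96485 = 0.2267 mol
2H⁺ + 2e⁻ → H₂, so n(H₂) = 0.2267 / 2 = 0.1134 mol
V = nRT/P = 0.1134 × 0.0821 × 301 / 1.36 = 2.061 L
= 2060 mL

2060 mL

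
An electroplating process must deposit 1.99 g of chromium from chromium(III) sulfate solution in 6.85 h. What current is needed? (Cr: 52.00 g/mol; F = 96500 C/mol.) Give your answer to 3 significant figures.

0.449 A

n(Cr) = 1.99 / 52.00 = 0.03827 mol
Cr³⁺ + 3e⁻ → Cr, so n(e⁻) = 3 × 0.03827 = 0.1148 mol
Q = 0.1148 × 96500 = 11080 C
I = Q / t = 11080 / 24660 s = 0.449 A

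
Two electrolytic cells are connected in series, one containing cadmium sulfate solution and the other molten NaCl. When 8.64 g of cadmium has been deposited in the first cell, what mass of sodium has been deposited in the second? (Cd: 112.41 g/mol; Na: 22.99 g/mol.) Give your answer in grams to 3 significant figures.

n(Cd) = 8.64 / 112.41 = 0.07686 mol
Cd²⁺ + 2e⁻ → Cd, so n(e⁻) = 2 × 0.07686 = 0.1537 mol
Since the cells are in series, n(e⁻) in the Na cell is also 0.1537 mol.
Na⁺ + e⁻ → Na, so n(Na) = 0.1537 mol
m(Na) = 0.1537 × 22.99 = 3.53 g

3.53 g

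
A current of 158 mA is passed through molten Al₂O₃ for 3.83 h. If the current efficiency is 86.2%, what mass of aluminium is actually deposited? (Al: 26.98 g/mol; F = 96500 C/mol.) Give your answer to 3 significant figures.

0.175 g

Q = 0.158 × 13788 = 2179 C
n(e⁻) = 2179 / 96500 = 0.02258 mol
Al³⁺ + 3e⁻ → Al, so theoretical m(Al) = 0.007527 × 26.98 = 0.2031 g
Actual mass = 86.2% × 0.2031 = 0.175 g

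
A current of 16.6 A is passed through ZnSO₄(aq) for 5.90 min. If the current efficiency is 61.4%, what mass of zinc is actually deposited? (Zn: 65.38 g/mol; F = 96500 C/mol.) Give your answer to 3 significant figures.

Q = 16.6 × 354 = 5876 C
n(e⁻) = 5876 / 96500 = 0.06089 mol
Zn²⁺ + 2e⁻ → Zn, so theoretical m(Zn) = 0.03045 × 65.38 = 1.991 g
Actual mass = 61.4% × 1.991 = 1.22 g

1.22 g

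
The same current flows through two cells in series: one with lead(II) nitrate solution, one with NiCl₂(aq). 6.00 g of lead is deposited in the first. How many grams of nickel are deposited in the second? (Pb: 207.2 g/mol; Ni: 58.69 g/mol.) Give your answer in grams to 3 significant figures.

n(Pb) = 6.00 / 207.2 = 0.02896 mol
Pb²⁺ + 2e⁻ → Pb, so n(e⁻) = 2 × 0.02896 = 0.05792 mol
The cells are in series, so the same charge (and hence the same n(e⁻) = 0.05792 mol) passes through both.
Ni²⁺ + 2e⁻ → Ni, so n(Ni) = 0.05792 / 2 = 0.02896 mol
m(Ni) = 0.02896 × 58.69 = 1.70 g

1.70 g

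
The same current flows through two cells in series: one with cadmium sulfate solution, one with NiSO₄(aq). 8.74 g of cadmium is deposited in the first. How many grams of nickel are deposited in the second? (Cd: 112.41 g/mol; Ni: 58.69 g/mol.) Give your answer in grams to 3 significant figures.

n(Cd) = 8.74 / 112.41 = 0.07775 mol
Cd²⁺ + 2e⁻ → Cd, so n(e⁻) = 2 × 0.07775 = 0.1555 mol
Same current for the same time ⇒ same n(e⁻) = 0.1555 mol in both cells.
Ni²⁺ + 2e⁻ → Ni, so n(Ni) = 0.1555 / 2 = 0.07775 mol
m(Ni) = 0.07775 × 58.69 = 4.56 g

4.56 g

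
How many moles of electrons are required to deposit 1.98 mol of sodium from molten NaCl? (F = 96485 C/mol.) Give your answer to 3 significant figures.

1.98 mol

Na⁺ + e⁻ → Na, so n(e⁻) = 1 × 1.98 = 1.980 mol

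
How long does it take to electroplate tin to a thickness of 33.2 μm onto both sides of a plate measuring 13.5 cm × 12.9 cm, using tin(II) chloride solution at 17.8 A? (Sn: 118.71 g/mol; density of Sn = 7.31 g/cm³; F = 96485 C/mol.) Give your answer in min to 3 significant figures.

Plated area = 2 × 13.5 × 12.9 = 348.3 cm²
Volume = 348.3 × 33.2×10⁻⁴ cm = 1.156 cm³
m(Sn) = 1.156 × 7.31 = 8.450 g
n(Sn) = 8.450 / 118.71 = 0.07118 mol; n(e⁻) = 2 × 0.07118 = 0.1424 mol
Q = 0.1424 × 96485 = 13740 C
t = 13740 / 17.8 = 771.9 s = 12.9 min

12.9 min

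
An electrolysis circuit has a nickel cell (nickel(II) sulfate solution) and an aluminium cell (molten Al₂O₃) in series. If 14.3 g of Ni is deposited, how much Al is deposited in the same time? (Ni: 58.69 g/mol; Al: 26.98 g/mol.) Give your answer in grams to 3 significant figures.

n(Ni) = 14.3 / 58.69 = 0.2437 mol
Ni²⁺ + 2e⁻ → Ni, so n(e⁻) = 2 × 0.2437 = 0.4874 mol
The cells are in series, so the same charge (and hence the same n(e⁻) = 0.4874 mol) passes through both.
Al³⁺ + 3e⁻ → Al, so n(Al) = 0.4874 / 3 = 0.1625 mol
m(Al) = 0.1625 × 26.98 = 4.38 g

4.38 g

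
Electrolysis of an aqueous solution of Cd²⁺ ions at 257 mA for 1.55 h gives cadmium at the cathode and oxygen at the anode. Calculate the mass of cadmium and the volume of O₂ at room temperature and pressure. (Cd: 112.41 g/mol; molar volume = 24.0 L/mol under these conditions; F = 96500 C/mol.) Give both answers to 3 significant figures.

0.835 g Cd; 0.0892 L O₂

Q = 0.257 × 5580 = 1434 C; n(e⁻) = 1434 / 96500 = 0.01486 mol
Cathode: Cd²⁺ + 2e⁻ → Cd → n(Cd) = 0.01486/2 = 0.007430 mol → 0.835 g
Anode: 2H₂O → O₂ + 4H⁺ + 4e⁻ → n(O₂) = 0.01486/4 = 0.003715 mol → 0.0892 L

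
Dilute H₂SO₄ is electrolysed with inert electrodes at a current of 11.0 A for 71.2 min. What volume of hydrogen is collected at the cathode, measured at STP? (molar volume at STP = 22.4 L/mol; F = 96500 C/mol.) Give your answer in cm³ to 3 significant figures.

5450 cm³

Charge passed = 11.0 × 4272 = 46990 C
n(e⁻) = Q/F = 46990/96500 = 0.4869 mol
2H⁺ + 2e⁻ → H₂, so n(H₂) = 0.4869 / 2 = 0.2435 mol
V = 0.2435 × 22.4 = 5.454 L
= 5450 cm³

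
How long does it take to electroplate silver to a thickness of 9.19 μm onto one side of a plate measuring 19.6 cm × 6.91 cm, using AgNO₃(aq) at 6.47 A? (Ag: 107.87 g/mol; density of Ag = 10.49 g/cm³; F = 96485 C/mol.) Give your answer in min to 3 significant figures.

Plated area = 19.6 × 6.91 = 135.4 cm²
Volume = 135.4 × 9.19×10⁻⁴ cm = 0.1244 cm³
m(Ag) = 0.1244 × 10.49 = 1.305 g
n(Ag) = 1.305 / 107.87 = 0.01210 mol; n(e⁻) = 0.01210 mol
Q = 0.01210 × 96485 = 1167 C
t = 1167 / 6.47 = 180.4 s = 3.01 min

3.01 min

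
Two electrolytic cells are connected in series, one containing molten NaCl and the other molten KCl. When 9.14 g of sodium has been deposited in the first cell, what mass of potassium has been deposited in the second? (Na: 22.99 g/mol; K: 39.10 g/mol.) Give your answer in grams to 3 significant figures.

15.5 g

n(Na) = 9.14 / 22.99 = 0.3976 mol
Na⁺ + e⁻ → Na, so n(e⁻) = 0.3976 mol
In series, the same 0.3976 mol of electrons flows through the second cell.
K⁺ + e⁻ → K, so n(K) = 0.3976 mol
m(K) = 0.3976 × 39.10 = 15.5 g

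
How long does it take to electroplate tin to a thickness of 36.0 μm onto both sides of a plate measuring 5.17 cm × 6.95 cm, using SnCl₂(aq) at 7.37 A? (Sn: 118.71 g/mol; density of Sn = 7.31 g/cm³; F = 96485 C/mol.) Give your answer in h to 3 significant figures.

Plated area = 2 × 5.17 × 6.95 = 71.86 cm²
Volume = 71.86 × 36.0×10⁻⁴ cm = 0.2587 cm³
m(Sn) = 0.2587 × 7.31 = 1.891 g
n(Sn) = 1.891 / 118.71 = 0.01593 mol; n(e⁻) = 2 × 0.01593 = 0.03186 mol
Q = 0.03186 × 96485 = 3074 C
t = 3074 / 7.37 = 417.1 s = 0.116 h

0.116 h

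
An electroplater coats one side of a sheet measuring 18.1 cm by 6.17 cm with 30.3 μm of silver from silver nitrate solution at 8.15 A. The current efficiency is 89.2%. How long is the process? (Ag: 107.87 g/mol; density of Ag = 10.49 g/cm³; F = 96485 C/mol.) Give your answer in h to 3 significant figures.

0.121 h

Plated area = 18.1 × 6.17 = 111.7 cm²
Volume = 111.7 × 30.3×10⁻⁴ cm = 0.3385 cm³
m(Ag) = 0.3385 × 10.49 = 3.551 g
n(Ag) = 3.551 / 107.87 = 0.03292 mol; n(e⁻) = 0.03292 mol
Q = 0.03292 × 96485 / 0.892 = 3561 C
t = 3561 / 8.15 = 436.9 s = 0.121 h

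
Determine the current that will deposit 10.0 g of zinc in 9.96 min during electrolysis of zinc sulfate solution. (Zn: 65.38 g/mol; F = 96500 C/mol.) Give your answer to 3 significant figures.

49.4 A

n(Zn) = 10.0 / 65.38 = 0.1530 mol
Zn²⁺ + 2e⁻ → Zn, so n(e⁻) = 2 × 0.1530 = 0.3060 mol
Q = 0.3060 × 96500 = 29530 C
I = Q / t = 29530 / 597.6 s = 49.4 A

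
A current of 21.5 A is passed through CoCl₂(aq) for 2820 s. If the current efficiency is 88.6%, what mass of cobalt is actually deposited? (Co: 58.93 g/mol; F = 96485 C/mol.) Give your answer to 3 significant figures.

Q = 21.5 × 2820 = 60630 C
n(e⁻) = 60630 / 96485 = 0.6284 mol
Co²⁺ + 2e⁻ → Co, so theoretical m(Co) = 0.3142 × 58.93 = 18.52 g
Actual mass = 88.6% × 18.52 = 16.4 g

16.4 g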